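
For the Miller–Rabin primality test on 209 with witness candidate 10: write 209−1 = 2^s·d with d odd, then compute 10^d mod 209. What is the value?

32

209 − 1 = 208 = 2^4 · 13, so d = 13.
10^1 ≡ 10 (mod 209)
10^2 ≡ 10^2 = 100 ≡ 100 (mod 209)
10^4 ≡ 100^2 = 10000 ≡ 177 (mod 209)
10^8 ≡ 177^2 = 31329 ≡ 188 (mod 209)
13 = 8 + 4 + 1 in binary powers of 2.
So 10^13 ≡ 188 · 177 · 10 ≡ 32 (mod 209).
Squaring chain: 32 → 188 → 23 → 111; never reaches −1, so base 10 is a Miller–Rabin witness that 209 is composite.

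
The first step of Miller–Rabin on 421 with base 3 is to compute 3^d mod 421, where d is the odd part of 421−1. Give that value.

421 − 1 = 420 = 2^2 · 105, so d = 105.
3^1 ≡ 3 (mod 421)
3^2 ≡ 3^2 = 9 ≡ 9 (mod 421)
3^4 ≡ 9^2 = 81 ≡ 81 (mod 421)
3^8 ≡ 81^2 = 6561 ≡ 246 (mod 421)
3^16 ≡ 246^2 = 60516 ≡ 313 (mod 421)
3^32 ≡ 313^2 = 97969 ≡ 297 (mod 421)
3^64 ≡ 297^2 = 88209 ≡ 220 (mod 421)
105 = 64 + 32 + 8 + 1 in binary powers of 2.
So 3^105 ≡ 220 · 297 · 246 · 3 ≡ 1 (mod 421).
Since 3^d ≡ 1 (mod 421), base 3 does not prove 421 composite.

1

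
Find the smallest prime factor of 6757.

29

6757 is odd.
Digit sum 25, not divisible by 3.
Ends in 7: not divisible by 5.
7: 6757 = 7·965 + 2
11: 6757 = 11·614 + 3
13: 6757 = 13·519 + 10
17: 6757 = 17·397 + 8
19: 6757 = 19·355 + 12
23: 6757 = 23·293 + 18
29: 6757 = 29·233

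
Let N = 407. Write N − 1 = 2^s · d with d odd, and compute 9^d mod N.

256

407 − 1 = 406 = 2^1 · 203, so d = 203.
9^1 ≡ 9 (mod 407)
9^2 ≡ 9^2 = 81 ≡ 81 (mod 407)
9^4 ≡ 81^2 = 6561 ≡ 49 (mod 407)
9^8 ≡ 49^2 = 2401 ≡ 366 (mod 407)
9^16 ≡ 366^2 = 133956 ≡ 53 (mod 407)
9^32 ≡ 53^2 = 2809 ≡ 367 (mod 407)
9^64 ≡ 367^2 = 134689 ≡ 379 (mod 407)
9^128 ≡ 379^2 = 143641 ≡ 377 (mod 407)
203 = 128 + 64 + 8 + 2 + 1 in binary powers of 2.
So 9^203 ≡ 377 · 379 · 366 · 81 · 9 ≡ 256 (mod 407).
Squaring chain: 256; never reaches −1, so base 9 is a Miller–Rabin witness that 407 is composite.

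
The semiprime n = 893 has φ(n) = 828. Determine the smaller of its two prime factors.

19

φ(n) = (p−1)(q−1) = n − (p+q) + 1, so p + q = 893 − 828 + 1 = 66.
p and q are the roots of t² − 66t + 893 = 0.
Discriminant: 66² − 4·893 = 4356 − 3572 = 784; √784 = 28.
q = (66 − 28)/2 = 19, p = (66 + 28)/2 = 47.
Check: 19 · 47 = 893.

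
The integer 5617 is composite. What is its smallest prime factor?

5617 is odd.
Digit sum 19, not divisible by 3.
Ends in 7: not divisible by 5.
7: 5617 = 7·802 + 3
11: 5617 = 11·510 + 7
13: 5617 = 13·432 + 1
17: 5617 = 17·330 + 7
19: 5617 = 19·295 + 12
23: 5617 = 23·244 + 5
29: 5617 = 29·193 + 20
31: 5617 = 31·181 + 6
37: 5617 = 37·151 + 30
41: 5617 = 41·137

41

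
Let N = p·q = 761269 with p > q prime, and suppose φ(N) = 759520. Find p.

φ(n) = (p−1)(q−1) = n − (p+q) + 1, so p + q = 761269 − 759520 + 1 = 1750.
p and q are the roots of t² − 1750t + 761269 = 0.
Discriminant: 1750² − 4·761269 = 3062500 − 3045076 = 17424; √17424 = 132.
q = (1750 − 132)/2 = 809, p = (1750 + 132)/2 = 941.
Check: 809 · 941 = 761269.

941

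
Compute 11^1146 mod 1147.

11^1 ≡ 11 (mod 1147)
11^2 ≡ 11^2 = 121 ≡ 121 (mod 1147)
11^4 ≡ 121^2 = 14641 ≡ 877 (mod 1147)
11^8 ≡ 877^2 = 769129 ≡ 639 (mod 1147)
11^16 ≡ 639^2 = 408321 ≡ 1136 (mod 1147)
11^32 ≡ 1136^2 = 1290496 ≡ 121 (mod 1147)
11^64 ≡ 121^2 = 14641 ≡ 877 (mod 1147)
11^128 ≡ 877^2 = 769129 ≡ 639 (mod 1147)
11^256 ≡ 639^2 = 408321 ≡ 1136 (mod 1147)
11^512 ≡ 1136^2 = 1290496 ≡ 121 (mod 1147)
11^1024 ≡ 121^2 = 14641 ≡ 877 (mod 1147)
1146 = 1024 + 64 + 32 + 16 + 8 + 2 in binary powers of 2.
So 11^1146 ≡ 877 · 877 · 121 · 1136 · 639 · 121 ≡ 593 (mod 1147).
Since 593 ≠ 1, base 11 is a Fermat witness: 1147 is composite.

593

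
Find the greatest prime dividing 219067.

219067 = 47 · 4661
4661 = 59 · 79
79 is prime.
So 219067 = 47 · 59 · 79; the largest prime factor is 79.

79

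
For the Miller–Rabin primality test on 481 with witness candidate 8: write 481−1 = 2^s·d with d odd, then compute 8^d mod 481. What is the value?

31

481 − 1 = 480 = 2^5 · 15, so d = 15.
8^1 ≡ 8 (mod 481)
8^2 ≡ 8^2 = 64 ≡ 64 (mod 481)
8^4 ≡ 64^2 = 4096 ≡ 248 (mod 481)
8^8 ≡ 248^2 = 61504 ≡ 417 (mod 481)
15 = 8 + 4 + 2 + 1 in binary powers of 2.
So 8^15 ≡ 417 · 248 · 64 · 8 ≡ 31 (mod 481).
Squaring chain: 31 → 480 → 1 → 1 → 1; reaches −1, so base 8 does not prove 481 composite.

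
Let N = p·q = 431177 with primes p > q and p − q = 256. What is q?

541

Since p = q + 256, we have 431177 = q(q + 256), so q² + 256q − 431177 = 0.
Discriminant: 256² + 4·431177 = 65536 + 1724708 = 1790244; √1790244 = 1338.
q = (−256 + 1338)/2 = 541, and p = q + 256 = 797.
Check: 541 · 797 = 431177.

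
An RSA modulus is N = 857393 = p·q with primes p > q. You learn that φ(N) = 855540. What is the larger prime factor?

φ(n) = (p−1)(q−1) = n − (p+q) + 1, so p + q = 857393 − 855540 + 1 = 1854.
p and q are the roots of t² − 1854t + 857393 = 0.
Discriminant: 1854² − 4·857393 = 3437316 − 3429572 = 7744; √7744 = 88.
q = (1854 − 88)/2 = 883, p = (1854 + 88)/2 = 971.
Check: 883 · 971 = 857393.

971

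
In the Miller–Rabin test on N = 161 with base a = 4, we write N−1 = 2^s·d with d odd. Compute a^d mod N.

161 − 1 = 160 = 2^5 · 5, so d = 5.
4^1 ≡ 4 (mod 161)
4^2 ≡ 4^2 = 16 ≡ 16 (mod 161)
4^4 ≡ 16^2 = 256 ≡ 95 (mod 161)
5 = 4 + 1 in binary powers of 2.
So 4^5 ≡ 95 · 4 ≡ 58 (mod 161).
Squaring chain: 58 → 144 → 128 → 123 → 156; never reaches −1, so base 4 is a Miller–Rabin witness that 161 is composite.

58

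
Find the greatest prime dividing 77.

11

77 = 7 · 11
11 is prime.
So 77 = 7 · 11; the largest prime factor is 11.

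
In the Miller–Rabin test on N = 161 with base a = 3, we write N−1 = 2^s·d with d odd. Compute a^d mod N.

161 − 1 = 160 = 2^5 · 5, so d = 5.
3^1 ≡ 3 (mod 161)
3^2 ≡ 3^2 = 9 ≡ 9 (mod 161)
3^4 ≡ 9^2 = 81 ≡ 81 (mod 161)
5 = 4 + 1 in binary powers of 2.
So 3^5 ≡ 81 · 3 ≡ 82 (mod 161).
Squaring chain: 82 → 123 → 156 → 25 → 142; never reaches −1, so base 3 is a Miller–Rabin witness that 161 is composite.

82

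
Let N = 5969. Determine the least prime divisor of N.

5969 is odd.
Digit sum 29, not divisible by 3.
Ends in 9: not divisible by 5.
7: 5969 = 7·852 + 5
11: 5969 = 11·542 + 7
13: 5969 = 13·459 + 2
17: 5969 = 17·351 + 2
19: 5969 = 19·314 + 3
23: 5969 = 23·259 + 12
29: 5969 = 29·205 + 24
31: 5969 = 31·192 + 17
37: 5969 = 37·161 + 12
41: 5969 = 41·145 + 24
43: 5969 = 43·138 + 35
47: 5969 = 47·127

47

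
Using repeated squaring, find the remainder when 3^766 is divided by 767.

146

3^1 ≡ 3 (mod 767)
3^2 ≡ 3^2 = 9 ≡ 9 (mod 767)
3^4 ≡ 9^2 = 81 ≡ 81 (mod 767)
3^8 ≡ 81^2 = 6561 ≡ 425 (mod 767)
3^16 ≡ 425^2 = 180625 ≡ 380 (mod 767)
3^32 ≡ 380^2 = 144400 ≡ 204 (mod 767)
3^64 ≡ 204^2 = 41616 ≡ 198 (mod 767)
3^128 ≡ 198^2 = 39204 ≡ 87 (mod 767)
3^256 ≡ 87^2 = 7569 ≡ 666 (mod 767)
3^512 ≡ 666^2 = 443556 ≡ 230 (mod 767)
766 = 512 + 128 + 64 + 32 + 16 + 8 + 4 + 2 in binary powers of 2.
So 3^766 ≡ 230 · 87 · 198 · 204 · 380 · 425 · 81 · 9 ≡ 146 (mod 767).
Since 146 ≠ 1, base 3 is a Fermat witness: 767 is composite.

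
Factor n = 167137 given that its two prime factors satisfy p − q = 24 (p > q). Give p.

421

Since p = q + 24, we have 167137 = q(q + 24), so q² + 24q − 167137 = 0.
Discriminant: 24² + 4·167137 = 576 + 668548 = 669124; √669124 = 818.
q = (−24 + 818)/2 = 397, and p = q + 24 = 421.
Check: 397 · 421 = 167137.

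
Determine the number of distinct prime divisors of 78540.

78540 = 2^2 · 19635
19635 = 3 · 6545
6545 = 5 · 1309
1309 = 7 · 187
187 = 11 · 17
78540 = 2^2 · 3 · 5 · 7 · 11 · 17, which has 6 distinct prime factors.

6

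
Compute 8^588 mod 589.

419

8^1 ≡ 8 (mod 589)
8^2 ≡ 8^2 = 64 ≡ 64 (mod 589)
8^4 ≡ 64^2 = 4096 ≡ 562 (mod 589)
8^8 ≡ 562^2 = 315844 ≡ 140 (mod 589)
8^16 ≡ 140^2 = 19600 ≡ 163 (mod 589)
8^32 ≡ 163^2 = 26569 ≡ 64 (mod 589)
8^64 ≡ 64^2 = 4096 ≡ 562 (mod 589)
8^128 ≡ 562^2 = 315844 ≡ 140 (mod 589)
8^256 ≡ 140^2 = 19600 ≡ 163 (mod 589)
8^512 ≡ 163^2 = 26569 ≡ 64 (mod 589)
588 = 512 + 64 + 8 + 4 in binary powers of 2.
So 8^588 ≡ 64 · 562 · 140 · 562 ≡ 419 (mod 589).
Since 419 ≠ 1, base 8 is a Fermat witness: 589 is composite.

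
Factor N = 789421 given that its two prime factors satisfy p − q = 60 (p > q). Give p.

Since p = q + 60, we have 789421 = q(q + 60), so q² + 60q − 789421 = 0.
Discriminant: 60² + 4·789421 = 3600 + 3157684 = 3161284; √3161284 = 1778.
q = (−60 + 1778)/2 = 859, and p = q + 60 = 919.
Check: 859 · 919 = 789421.

919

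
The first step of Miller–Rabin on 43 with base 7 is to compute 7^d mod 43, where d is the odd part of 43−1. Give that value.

42

43 − 1 = 42 = 2^1 · 21, so d = 21.
7^1 ≡ 7 (mod 43)
7^2 ≡ 7^2 = 49 ≡ 6 (mod 43)
7^4 ≡ 6^2 = 36 ≡ 36 (mod 43)
7^8 ≡ 36^2 = 1296 ≡ 6 (mod 43)
7^16 ≡ 6^2 = 36 ≡ 36 (mod 43)
21 = 16 + 4 + 1 in binary powers of 2.
So 7^21 ≡ 36 · 36 · 7 ≡ 42 (mod 43).
Since 7^d ≡ 42 (mod 43), base 7 does not prove 43 composite.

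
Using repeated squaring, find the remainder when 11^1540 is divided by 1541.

967

11^1 ≡ 11 (mod 1541)
11^2 ≡ 11^2 = 121 ≡ 121 (mod 1541)
11^4 ≡ 121^2 = 14641 ≡ 772 (mod 1541)
11^8 ≡ 772^2 = 595984 ≡ 1158 (mod 1541)
11^16 ≡ 1158^2 = 1340964 ≡ 294 (mod 1541)
11^32 ≡ 294^2 = 86436 ≡ 140 (mod 1541)
11^64 ≡ 140^2 = 19600 ≡ 1108 (mod 1541)
11^128 ≡ 1108^2 = 1227664 ≡ 1028 (mod 1541)
11^256 ≡ 1028^2 = 1056784 ≡ 1199 (mod 1541)
11^512 ≡ 1199^2 = 1437601 ≡ 1389 (mod 1541)
11^1024 ≡ 1389^2 = 1929321 ≡ 1530 (mod 1541)
1540 = 1024 + 512 + 4 in binary powers of 2.
So 11^1540 ≡ 1530 · 1389 · 772 ≡ 967 (mod 1541).
Since 967 ≠ 1, base 11 is a Fermat witness: 1541 is composite.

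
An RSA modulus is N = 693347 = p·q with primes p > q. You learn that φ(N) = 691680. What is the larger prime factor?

881

φ(n) = (p−1)(q−1) = n − (p+q) + 1, so p + q = 693347 − 691680 + 1 = 1668.
p and q are the roots of t² − 1668t + 693347 = 0.
Discriminant: 1668² − 4·693347 = 2782224 − 2773388 = 8836; √8836 = 94.
q = (1668 − 94)/2 = 787, p = (1668 + 94)/2 = 881.
Check: 787 · 881 = 693347.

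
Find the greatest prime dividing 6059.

6059 = 73 · 83
83 is prime.
So 6059 = 73 · 83; the largest prime factor is 83.

83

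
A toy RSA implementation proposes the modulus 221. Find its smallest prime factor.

221 is odd.
Digit sum 5, not divisible by 3.
Ends in 1: not divisible by 5.
7: 221 = 7·31 + 4
11: 221 = 11·20 + 1
13: 221 = 13·17

13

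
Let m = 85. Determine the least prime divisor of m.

85 is odd.
Digit sum 13, not divisible by 3.
Ends in 5: divisible by 5.

5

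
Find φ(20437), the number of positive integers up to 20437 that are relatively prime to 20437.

20140

Factor: 20437 = 107 · 191.
φ(20437) = (107−1) · (191−1) = 106 · 190 = 20140.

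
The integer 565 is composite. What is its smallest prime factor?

5

565 is odd.
Digit sum 16, not divisible by 3.
Ends in 5: divisible by 5.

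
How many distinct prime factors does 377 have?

2

377 = 13 · 29
377 = 13 · 29, which has 2 distinct prime factors.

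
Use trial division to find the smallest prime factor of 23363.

23363 is odd.
Digit sum 17, not divisible by 3.
Ends in 3: not divisible by 5.
7: 23363 = 7·3337 + 4
11: 23363 = 11·2123 + 10
13: 23363 = 13·1797 + 2
17: 23363 = 17·1374 + 5
19: 23363 = 19·1229 + 12
23: 23363 = 23·1015 + 18
29: 23363 = 29·805 + 18
31: 23363 = 31·753 + 20
37: 23363 = 37·631 + 16
41: 23363 = 41·569 + 34
43: 23363 = 43·543 + 14
47: 23363 = 47·497 + 4
53: 23363 = 53·440 + 43
59: 23363 = 59·395 + 58
61: 23363 = 61·383

61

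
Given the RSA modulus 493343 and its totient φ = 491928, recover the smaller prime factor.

619

φ(n) = (p−1)(q−1) = n − (p+q) + 1, so p + q = 493343 − 491928 + 1 = 1416.
p and q are the roots of t² − 1416t + 493343 = 0.
Discriminant: 1416² − 4·493343 = 2005056 − 1973372 = 31684; √31684 = 178.
q = (1416 − 178)/2 = 619, p = (1416 + 178)/2 = 797.
Check: 619 · 797 = 493343.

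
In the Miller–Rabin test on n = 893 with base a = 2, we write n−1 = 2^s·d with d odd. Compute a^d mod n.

394

893 − 1 = 892 = 2^2 · 223, so d = 223.
2^1 ≡ 2 (mod 893)
2^2 ≡ 2^2 = 4 ≡ 4 (mod 893)
2^4 ≡ 4^2 = 16 ≡ 16 (mod 893)
2^8 ≡ 16^2 = 256 ≡ 256 (mod 893)
2^16 ≡ 256^2 = 65536 ≡ 347 (mod 893)
2^32 ≡ 347^2 = 120409 ≡ 747 (mod 893)
2^64 ≡ 747^2 = 558009 ≡ 777 (mod 893)
2^128 ≡ 777^2 = 603729 ≡ 61 (mod 893)
223 = 128 + 64 + 16 + 8 + 4 + 2 + 1 in binary powers of 2.
So 2^223 ≡ 61 · 777 · 347 · 256 · 16 · 4 · 2 ≡ 394 (mod 893).
Squaring chain: 394 → 747; never reaches −1, so base 2 is a Miller–Rabin witness that 893 is composite.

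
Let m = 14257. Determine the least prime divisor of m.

53

14257 is odd.
Digit sum 19, not divisible by 3.
Ends in 7: not divisible by 5.
7: 14257 = 7·2036 + 5
11: 14257 = 11·1296 + 1
13: 14257 = 13·1096 + 9
17: 14257 = 17·838 + 11
19: 14257 = 19·750 + 7
23: 14257 = 23·619 + 20
29: 14257 = 29·491 + 18
31: 14257 = 31·459 + 28
37: 14257 = 37·385 + 12
41: 14257 = 41·347 + 30
43: 14257 = 43·331 + 24
47: 14257 = 47·303 + 16
53: 14257 = 53·269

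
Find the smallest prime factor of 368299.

23

368299 is odd.
Digit sum 37, not divisible by 3.
Ends in 9: not divisible by 5.
7: 368299 = 7·52614 + 1
11: 368299 = 11·33481 + 8
13: 368299 = 13·28330 + 9
17: 368299 = 17·21664 + 11
19: 368299 = 19·19384 + 3
23: 368299 = 23·16013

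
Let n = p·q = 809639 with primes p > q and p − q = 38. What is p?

Since p = q + 38, we have 809639 = q(q + 38), so q² + 38q − 809639 = 0.
Discriminant: 38² + 4·809639 = 1444 + 3238556 = 3240000; √3240000 = 1800.
q = (−38 + 1800)/2 = 881, and p = q + 38 = 919.
Check: 881 · 919 = 809639.

919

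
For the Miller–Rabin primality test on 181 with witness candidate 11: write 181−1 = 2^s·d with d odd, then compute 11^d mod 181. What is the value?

181 − 1 = 180 = 2^2 · 45, so d = 45.
11^1 ≡ 11 (mod 181)
11^2 ≡ 11^2 = 121 ≡ 121 (mod 181)
11^4 ≡ 121^2 = 14641 ≡ 161 (mod 181)
11^8 ≡ 161^2 = 25921 ≡ 38 (mod 181)
11^16 ≡ 38^2 = 1444 ≡ 177 (mod 181)
11^32 ≡ 177^2 = 31329 ≡ 16 (mod 181)
45 = 32 + 8 + 4 + 1 in binary powers of 2.
So 11^45 ≡ 16 · 38 · 161 · 11 ≡ 180 (mod 181).
Since 11^d ≡ 180 (mod 181), base 11 does not prove 181 composite.

180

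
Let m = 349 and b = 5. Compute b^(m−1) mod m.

1

5^1 ≡ 5 (mod 349)
5^2 ≡ 5^2 = 25 ≡ 25 (mod 349)
5^4 ≡ 25^2 = 625 ≡ 276 (mod 349)
5^8 ≡ 276^2 = 76176 ≡ 94 (mod 349)
5^16 ≡ 94^2 = 8836 ≡ 111 (mod 349)
5^32 ≡ 111^2 = 12321 ≡ 106 (mod 349)
5^64 ≡ 106^2 = 11236 ≡ 68 (mod 349)
5^128 ≡ 68^2 = 4624 ≡ 87 (mod 349)
5^256 ≡ 87^2 = 7569 ≡ 240 (mod 349)
348 = 256 + 64 + 16 + 8 + 4 in binary powers of 2.
So 5^348 ≡ 240 · 68 · 111 · 94 · 276 ≡ 1 (mod 349).
Since the result is 1, base 5 gives no evidence that 349 is composite.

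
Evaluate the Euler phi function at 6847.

6640

Factor: 6847 = 41 · 167.
φ(6847) = (41−1) · (167−1) = 40 · 166 = 6640.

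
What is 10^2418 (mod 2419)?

1697

10^1 ≡ 10 (mod 2419)
10^2 ≡ 10^2 = 100 ≡ 100 (mod 2419)
10^4 ≡ 100^2 = 10000 ≡ 324 (mod 2419)
10^8 ≡ 324^2 = 104976 ≡ 959 (mod 2419)
10^16 ≡ 959^2 = 919681 ≡ 461 (mod 2419)
10^32 ≡ 461^2 = 212521 ≡ 2068 (mod 2419)
10^64 ≡ 2068^2 = 4276624 ≡ 2251 (mod 2419)
10^128 ≡ 2251^2 = 5067001 ≡ 1615 (mod 2419)
10^256 ≡ 1615^2 = 2608225 ≡ 543 (mod 2419)
10^512 ≡ 543^2 = 294849 ≡ 2150 (mod 2419)
10^1024 ≡ 2150^2 = 4622500 ≡ 2210 (mod 2419)
10^2048 ≡ 2210^2 = 4884100 ≡ 139 (mod 2419)
2418 = 2048 + 256 + 64 + 32 + 16 + 2 in binary powers of 2.
So 10^2418 ≡ 139 · 543 · 2251 · 2068 · 461 · 100 ≡ 1697 (mod 2419).
Since 1697 ≠ 1, base 10 is a Fermat witness: 2419 is composite.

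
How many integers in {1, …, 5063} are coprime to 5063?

4920

Factor: 5063 = 61 · 83.
φ(5063) = (61−1) · (83−1) = 60 · 82 = 4920.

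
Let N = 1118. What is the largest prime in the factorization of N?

1118 = 2 · 559
559 = 13 · 43
43 is prime.
So 1118 = 2 · 13 · 43; the largest prime factor is 43.

43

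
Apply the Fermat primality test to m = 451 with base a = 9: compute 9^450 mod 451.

122

9^1 ≡ 9 (mod 451)
9^2 ≡ 9^2 = 81 ≡ 81 (mod 451)
9^4 ≡ 81^2 = 6561 ≡ 247 (mod 451)
9^8 ≡ 247^2 = 61009 ≡ 124 (mod 451)
9^16 ≡ 124^2 = 15376 ≡ 42 (mod 451)
9^32 ≡ 42^2 = 1764 ≡ 411 (mod 451)
9^64 ≡ 411^2 = 168921 ≡ 247 (mod 451)
9^128 ≡ 247^2 = 61009 ≡ 124 (mod 451)
9^256 ≡ 124^2 = 15376 ≡ 42 (mod 451)
450 = 256 + 128 + 64 + 2 in binary powers of 2.
So 9^450 ≡ 42 · 124 · 247 · 81 ≡ 122 (mod 451).
Since 122 ≠ 1, base 9 is a Fermat witness: 451 is composite.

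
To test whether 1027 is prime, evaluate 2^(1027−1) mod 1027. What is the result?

2^1 ≡ 2 (mod 1027)
2^2 ≡ 2^2 = 4 ≡ 4 (mod 1027)
2^4 ≡ 4^2 = 16 ≡ 16 (mod 1027)
2^8 ≡ 16^2 = 256 ≡ 256 (mod 1027)
2^16 ≡ 256^2 = 65536 ≡ 835 (mod 1027)
2^32 ≡ 835^2 = 697225 ≡ 919 (mod 1027)
2^64 ≡ 919^2 = 844561 ≡ 367 (mod 1027)
2^128 ≡ 367^2 = 134689 ≡ 152 (mod 1027)
2^256 ≡ 152^2 = 23104 ≡ 510 (mod 1027)
2^512 ≡ 510^2 = 260100 ≡ 269 (mod 1027)
2^1024 ≡ 269^2 = 72361 ≡ 471 (mod 1027)
1026 = 1024 + 2 in binary powers of 2.
So 2^1026 ≡ 471 · 4 ≡ 857 (mod 1027).
Since 857 ≠ 1, base 2 is a Fermat witness: 1027 is composite.

857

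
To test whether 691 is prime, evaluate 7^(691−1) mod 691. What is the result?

1

7^1 ≡ 7 (mod 691)
7^2 ≡ 7^2 = 49 ≡ 49 (mod 691)
7^4 ≡ 49^2 = 2401 ≡ 328 (mod 691)
7^8 ≡ 328^2 = 107584 ≡ 479 (mod 691)
7^16 ≡ 479^2 = 229441 ≡ 29 (mod 691)
7^32 ≡ 29^2 = 841 ≡ 150 (mod 691)
7^64 ≡ 150^2 = 22500 ≡ 388 (mod 691)
7^128 ≡ 388^2 = 150544 ≡ 597 (mod 691)
7^256 ≡ 597^2 = 356409 ≡ 544 (mod 691)
7^512 ≡ 544^2 = 295936 ≡ 188 (mod 691)
690 = 512 + 128 + 32 + 16 + 2 in binary powers of 2.
So 7^690 ≡ 188 · 597 · 150 · 29 · 49 ≡ 1 (mod 691).
Since the result is 1, base 7 gives no evidence that 691 is composite.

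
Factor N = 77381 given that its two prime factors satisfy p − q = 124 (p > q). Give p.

Since p = q + 124, we have 77381 = q(q + 124), so q² + 124q − 77381 = 0.
Discriminant: 124² + 4·77381 = 15376 + 309524 = 324900; √324900 = 570.
q = (−124 + 570)/2 = 223, and p = q + 124 = 347.
Check: 223 · 347 = 77381.

347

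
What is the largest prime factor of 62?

31

62 = 2 · 31
31 is prime.
So 62 = 2 · 31; the largest prime factor is 31.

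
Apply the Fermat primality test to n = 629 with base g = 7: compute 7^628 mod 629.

293

7^1 ≡ 7 (mod 629)
7^2 ≡ 7^2 = 49 ≡ 49 (mod 629)
7^4 ≡ 49^2 = 2401 ≡ 514 (mod 629)
7^8 ≡ 514^2 = 264196 ≡ 16 (mod 629)
7^16 ≡ 16^2 = 256 ≡ 256 (mod 629)
7^32 ≡ 256^2 = 65536 ≡ 120 (mod 629)
7^64 ≡ 120^2 = 14400 ≡ 562 (mod 629)
7^128 ≡ 562^2 = 315844 ≡ 86 (mod 629)
7^256 ≡ 86^2 = 7396 ≡ 477 (mod 629)
7^512 ≡ 477^2 = 227529 ≡ 460 (mod 629)
628 = 512 + 64 + 32 + 16 + 4 in binary powers of 2.
So 7^628 ≡ 460 · 562 · 120 · 256 · 514 ≡ 293 (mod 629).
Since 293 ≠ 1, base 7 is a Fermat witness: 629 is composite.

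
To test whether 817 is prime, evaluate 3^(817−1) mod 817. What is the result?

3^1 ≡ 3 (mod 817)
3^2 ≡ 3^2 = 9 ≡ 9 (mod 817)
3^4 ≡ 9^2 = 81 ≡ 81 (mod 817)
3^8 ≡ 81^2 = 6561 ≡ 25 (mod 817)
3^16 ≡ 25^2 = 625 ≡ 625 (mod 817)
3^32 ≡ 625^2 = 390625 ≡ 99 (mod 817)
3^64 ≡ 99^2 = 9801 ≡ 814 (mod 817)
3^128 ≡ 814^2 = 662596 ≡ 9 (mod 817)
3^256 ≡ 9^2 = 81 ≡ 81 (mod 817)
3^512 ≡ 81^2 = 6561 ≡ 25 (mod 817)
816 = 512 + 256 + 32 + 16 in binary powers of 2.
So 3^816 ≡ 25 · 81 · 99 · 625 ≡ 121 (mod 817).
Since 121 ≠ 1, base 3 is a Fermat witness: 817 is composite.

121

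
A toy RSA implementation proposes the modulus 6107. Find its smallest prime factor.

31

6107 is odd.
Digit sum 14, not divisible by 3.
Ends in 7: not divisible by 5.
7: 6107 = 7·872 + 3
11: 6107 = 11·555 + 2
13: 6107 = 13·469 + 10
17: 6107 = 17·359 + 4
19: 6107 = 19·321 + 8
23: 6107 = 23·265 + 12
29: 6107 = 29·210 + 17
31: 6107 = 31·197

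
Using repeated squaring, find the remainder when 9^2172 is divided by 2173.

9^1 ≡ 9 (mod 2173)
9^2 ≡ 9^2 = 81 ≡ 81 (mod 2173)
9^4 ≡ 81^2 = 6561 ≡ 42 (mod 2173)
9^8 ≡ 42^2 = 1764 ≡ 1764 (mod 2173)
9^16 ≡ 1764^2 = 3111696 ≡ 2133 (mod 2173)
9^32 ≡ 2133^2 = 4549689 ≡ 1600 (mod 2173)
9^64 ≡ 1600^2 = 2560000 ≡ 206 (mod 2173)
9^128 ≡ 206^2 = 42436 ≡ 1149 (mod 2173)
9^256 ≡ 1149^2 = 1320201 ≡ 1190 (mod 2173)
9^512 ≡ 1190^2 = 1416100 ≡ 1477 (mod 2173)
9^1024 ≡ 1477^2 = 2181529 ≡ 2010 (mod 2173)
9^2048 ≡ 2010^2 = 4040100 ≡ 493 (mod 2173)
2172 = 2048 + 64 + 32 + 16 + 8 + 4 in binary powers of 2.
So 9^2172 ≡ 493 · 206 · 1600 · 2133 · 1764 · 42 ≡ 1846 (mod 2173).
Since 1846 ≠ 1, base 9 is a Fermat witness: 2173 is composite.

1846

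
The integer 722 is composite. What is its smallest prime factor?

2

722 is even: 2 divides it.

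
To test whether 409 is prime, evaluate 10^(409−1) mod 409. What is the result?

10^1 ≡ 10 (mod 409)
10^2 ≡ 10^2 = 100 ≡ 100 (mod 409)
10^4 ≡ 100^2 = 10000 ≡ 184 (mod 409)
10^8 ≡ 184^2 = 33856 ≡ 318 (mod 409)
10^16 ≡ 318^2 = 101124 ≡ 101 (mod 409)
10^32 ≡ 101^2 = 10201 ≡ 385 (mod 409)
10^64 ≡ 385^2 = 148225 ≡ 167 (mod 409)
10^128 ≡ 167^2 = 27889 ≡ 77 (mod 409)
10^256 ≡ 77^2 = 5929 ≡ 203 (mod 409)
408 = 256 + 128 + 16 + 8 in binary powers of 2.
So 10^408 ≡ 203 · 77 · 101 · 318 ≡ 1 (mod 409).
Since the result is 1, base 10 gives no evidence that 409 is composite.

1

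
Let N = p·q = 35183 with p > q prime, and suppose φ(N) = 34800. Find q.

φ(n) = (p−1)(q−1) = n − (p+q) + 1, so p + q = 35183 − 34800 + 1 = 384.
p and q are the roots of t² − 384t + 35183 = 0.
Discriminant: 384² − 4·35183 = 147456 − 140732 = 6724; √6724 = 82.
q = (384 − 82)/2 = 151, p = (384 + 82)/2 = 233.
Check: 151 · 233 = 35183.

151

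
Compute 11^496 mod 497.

11^1 ≡ 11 (mod 497)
11^2 ≡ 11^2 = 121 ≡ 121 (mod 497)
11^4 ≡ 121^2 = 14641 ≡ 228 (mod 497)
11^8 ≡ 228^2 = 51984 ≡ 296 (mod 497)
11^16 ≡ 296^2 = 87616 ≡ 144 (mod 497)
11^32 ≡ 144^2 = 20736 ≡ 359 (mod 497)
11^64 ≡ 359^2 = 128881 ≡ 158 (mod 497)
11^128 ≡ 158^2 = 24964 ≡ 114 (mod 497)
11^256 ≡ 114^2 = 12996 ≡ 74 (mod 497)
496 = 256 + 128 + 64 + 32 + 16 in binary powers of 2.
So 11^496 ≡ 74 · 114 · 158 · 359 · 144 ≡ 466 (mod 497).
Since 466 ≠ 1, base 11 is a Fermat witness: 497 is composite.

466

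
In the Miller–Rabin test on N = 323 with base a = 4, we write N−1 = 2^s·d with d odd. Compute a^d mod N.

157

323 − 1 = 322 = 2^1 · 161, so d = 161.
4^1 ≡ 4 (mod 323)
4^2 ≡ 4^2 = 16 ≡ 16 (mod 323)
4^4 ≡ 16^2 = 256 ≡ 256 (mod 323)
4^8 ≡ 256^2 = 65536 ≡ 290 (mod 323)
4^16 ≡ 290^2 = 84100 ≡ 120 (mod 323)
4^32 ≡ 120^2 = 14400 ≡ 188 (mod 323)
4^64 ≡ 188^2 = 35344 ≡ 137 (mod 323)
4^128 ≡ 137^2 = 18769 ≡ 35 (mod 323)
161 = 128 + 32 + 1 in binary powers of 2.
So 4^161 ≡ 35 · 188 · 4 ≡ 157 (mod 323).
Squaring chain: 157; never reaches −1, so base 4 is a Miller–Rabin witness that 323 is composite.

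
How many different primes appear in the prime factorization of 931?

2

931 = 7^2 · 19
931 = 7^2 · 19, which has 2 distinct prime factors.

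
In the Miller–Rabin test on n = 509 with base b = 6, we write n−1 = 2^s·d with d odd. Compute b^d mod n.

508

509 − 1 = 508 = 2^2 · 127, so d = 127.
6^1 ≡ 6 (mod 509)
6^2 ≡ 6^2 = 36 ≡ 36 (mod 509)
6^4 ≡ 36^2 = 1296 ≡ 278 (mod 509)
6^8 ≡ 278^2 = 77284 ≡ 425 (mod 509)
6^16 ≡ 425^2 = 180625 ≡ 439 (mod 509)
6^32 ≡ 439^2 = 192721 ≡ 319 (mod 509)
6^64 ≡ 319^2 = 101761 ≡ 470 (mod 509)
127 = 64 + 32 + 16 + 8 + 4 + 2 + 1 in binary powers of 2.
So 6^127 ≡ 470 · 319 · 439 · 425 · 278 · 36 · 6 ≡ 508 (mod 509).
Since 6^d ≡ 508 (mod 509), base 6 does not prove 509 composite.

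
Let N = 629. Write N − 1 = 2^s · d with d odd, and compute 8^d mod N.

629 − 1 = 628 = 2^2 · 157, so d = 157.
8^1 ≡ 8 (mod 629)
8^2 ≡ 8^2 = 64 ≡ 64 (mod 629)
8^4 ≡ 64^2 = 4096 ≡ 322 (mod 629)
8^8 ≡ 322^2 = 103684 ≡ 528 (mod 629)
8^16 ≡ 528^2 = 278784 ≡ 137 (mod 629)
8^32 ≡ 137^2 = 18769 ≡ 528 (mod 629)
8^64 ≡ 528^2 = 278784 ≡ 137 (mod 629)
8^128 ≡ 137^2 = 18769 ≡ 528 (mod 629)
157 = 128 + 16 + 8 + 4 + 1 in binary powers of 2.
So 8^157 ≡ 528 · 137 · 528 · 322 · 8 ≡ 230 (mod 629).
Squaring chain: 230 → 64; never reaches −1, so base 8 is a Miller–Rabin witness that 629 is composite.

230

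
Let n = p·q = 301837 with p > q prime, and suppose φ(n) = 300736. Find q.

φ(n) = (p−1)(q−1) = n − (p+q) + 1, so p + q = 301837 − 300736 + 1 = 1102.
p and q are the roots of t² − 1102t + 301837 = 0.
Discriminant: 1102² − 4·301837 = 1214404 − 1207348 = 7056; √7056 = 84.
q = (1102 − 84)/2 = 509, p = (1102 + 84)/2 = 593.
Check: 509 · 593 = 301837.

509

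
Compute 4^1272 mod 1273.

729

4^1 ≡ 4 (mod 1273)
4^2 ≡ 4^2 = 16 ≡ 16 (mod 1273)
4^4 ≡ 16^2 = 256 ≡ 256 (mod 1273)
4^8 ≡ 256^2 = 65536 ≡ 613 (mod 1273)
4^16 ≡ 613^2 = 375769 ≡ 234 (mod 1273)
4^32 ≡ 234^2 = 54756 ≡ 17 (mod 1273)
4^64 ≡ 17^2 = 289 ≡ 289 (mod 1273)
4^128 ≡ 289^2 = 83521 ≡ 776 (mod 1273)
4^256 ≡ 776^2 = 602176 ≡ 47 (mod 1273)
4^512 ≡ 47^2 = 2209 ≡ 936 (mod 1273)
4^1024 ≡ 936^2 = 876096 ≡ 272 (mod 1273)
1272 = 1024 + 128 + 64 + 32 + 16 + 8 in binary powers of 2.
So 4^1272 ≡ 272 · 776 · 289 · 17 · 234 · 613 ≡ 729 (mod 1273).
Since 729 ≠ 1, base 4 is a Fermat witness: 1273 is composite.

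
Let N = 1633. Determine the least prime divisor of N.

1633 is odd.
Digit sum 13, not divisible by 3.
Ends in 3: not divisible by 5.
7: 1633 = 7·233 + 2
11: 1633 = 11·148 + 5
13: 1633 = 13·125 + 8
17: 1633 = 17·96 + 1
19: 1633 = 19·85 + 18
23: 1633 = 23·71

23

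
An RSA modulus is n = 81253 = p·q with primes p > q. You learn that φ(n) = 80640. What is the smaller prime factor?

193

φ(n) = (p−1)(q−1) = n − (p+q) + 1, so p + q = 81253 − 80640 + 1 = 614.
p and q are the roots of t² − 614t + 81253 = 0.
Discriminant: 614² − 4·81253 = 376996 − 325012 = 51984; √51984 = 228.
q = (614 − 228)/2 = 193, p = (614 + 228)/2 = 421.
Check: 193 · 421 = 81253.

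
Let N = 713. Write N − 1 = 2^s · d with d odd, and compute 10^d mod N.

713 − 1 = 712 = 2^3 · 89, so d = 89.
10^1 ≡ 10 (mod 713)
10^2 ≡ 10^2 = 100 ≡ 100 (mod 713)
10^4 ≡ 100^2 = 10000 ≡ 18 (mod 713)
10^8 ≡ 18^2 = 324 ≡ 324 (mod 713)
10^16 ≡ 324^2 = 104976 ≡ 165 (mod 713)
10^32 ≡ 165^2 = 27225 ≡ 131 (mod 713)
10^64 ≡ 131^2 = 17161 ≡ 49 (mod 713)
89 = 64 + 16 + 8 + 1 in binary powers of 2.
So 10^89 ≡ 49 · 165 · 324 · 10 ≡ 493 (mod 713).
Squaring chain: 493 → 629 → 639; never reaches −1, so base 10 is a Miller–Rabin witness that 713 is composite.

493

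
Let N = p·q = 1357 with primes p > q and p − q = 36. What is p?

Since p = q + 36, we have 1357 = q(q + 36), so q² + 36q − 1357 = 0.
Discriminant: 36² + 4·1357 = 1296 + 5428 = 6724; √6724 = 82.
q = (−36 + 82)/2 = 23, and p = q + 36 = 59.
Check: 23 · 59 = 1357.

59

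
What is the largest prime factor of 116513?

116513 = 37 · 3149
3149 = 47 · 67
67 is prime.
So 116513 = 37 · 47 · 67; the largest prime factor is 67.

67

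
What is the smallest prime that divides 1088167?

29

1088167 is odd.
Digit sum 31, not divisible by 3.
Ends in 7: not divisible by 5.
7: 1088167 = 7·155452 + 3
11: 1088167 = 11·98924 + 3
13: 1088167 = 13·83705 + 2
17: 1088167 = 17·64009 + 14
19: 1088167 = 19·57271 + 18
23: 1088167 = 23·47311 + 14
29: 1088167 = 29·37523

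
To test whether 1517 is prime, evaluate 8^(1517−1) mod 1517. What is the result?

174

8^1 ≡ 8 (mod 1517)
8^2 ≡ 8^2 = 64 ≡ 64 (mod 1517)
8^4 ≡ 64^2 = 4096 ≡ 1062 (mod 1517)
8^8 ≡ 1062^2 = 1127844 ≡ 713 (mod 1517)
8^16 ≡ 713^2 = 508369 ≡ 174 (mod 1517)
8^32 ≡ 174^2 = 30276 ≡ 1453 (mod 1517)
8^64 ≡ 1453^2 = 2111209 ≡ 1062 (mod 1517)
8^128 ≡ 1062^2 = 1127844 ≡ 713 (mod 1517)
8^256 ≡ 713^2 = 508369 ≡ 174 (mod 1517)
8^512 ≡ 174^2 = 30276 ≡ 1453 (mod 1517)
8^1024 ≡ 1453^2 = 2111209 ≡ 1062 (mod 1517)
1516 = 1024 + 256 + 128 + 64 + 32 + 8 + 4 in binary powers of 2.
So 8^1516 ≡ 1062 · 174 · 713 · 1062 · 1453 · 713 · 1062 ≡ 174 (mod 1517).
Since 174 ≠ 1, base 8 is a Fermat witness: 1517 is composite.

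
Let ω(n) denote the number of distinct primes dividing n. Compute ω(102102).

6

102102 = 2 · 51051
51051 = 3 · 17017
17017 = 7 · 2431
2431 = 11 · 221
221 = 13 · 17
102102 = 2 · 3 · 7 · 11 · 13 · 17, which has 6 distinct prime factors.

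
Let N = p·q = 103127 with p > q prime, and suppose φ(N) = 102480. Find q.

281

φ(n) = (p−1)(q−1) = n − (p+q) + 1, so p + q = 103127 − 102480 + 1 = 648.
p and q are the roots of t² − 648t + 103127 = 0.
Discriminant: 648² − 4·103127 = 419904 − 412508 = 7396; √7396 = 86.
q = (648 − 86)/2 = 281, p = (648 + 86)/2 = 367.
Check: 281 · 367 = 103127.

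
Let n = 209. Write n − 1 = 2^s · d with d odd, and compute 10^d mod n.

32

209 − 1 = 208 = 2^4 · 13, so d = 13.
10^1 ≡ 10 (mod 209)
10^2 ≡ 10^2 = 100 ≡ 100 (mod 209)
10^4 ≡ 100^2 = 10000 ≡ 177 (mod 209)
10^8 ≡ 177^2 = 31329 ≡ 188 (mod 209)
13 = 8 + 4 + 1 in binary powers of 2.
So 10^13 ≡ 188 · 177 · 10 ≡ 32 (mod 209).
Squaring chain: 32 → 188 → 23 → 111; never reaches −1, so base 10 is a Miller–Rabin witness that 209 is composite.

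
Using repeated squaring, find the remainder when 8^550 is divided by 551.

486

8^1 ≡ 8 (mod 551)
8^2 ≡ 8^2 = 64 ≡ 64 (mod 551)
8^4 ≡ 64^2 = 4096 ≡ 239 (mod 551)
8^8 ≡ 239^2 = 57121 ≡ 368 (mod 551)
8^16 ≡ 368^2 = 135424 ≡ 429 (mod 551)
8^32 ≡ 429^2 = 184041 ≡ 7 (mod 551)
8^64 ≡ 7^2 = 49 ≡ 49 (mod 551)
8^128 ≡ 49^2 = 2401 ≡ 197 (mod 551)
8^256 ≡ 197^2 = 38809 ≡ 239 (mod 551)
8^512 ≡ 239^2 = 57121 ≡ 368 (mod 551)
550 = 512 + 32 + 4 + 2 in binary powers of 2.
So 8^550 ≡ 368 · 7 · 239 · 64 ≡ 486 (mod 551).
Since 486 ≠ 1, base 8 is a Fermat witness: 551 is composite.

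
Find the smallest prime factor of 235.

5

235 is odd.
Digit sum 10, not divisible by 3.
Ends in 5: divisible by 5.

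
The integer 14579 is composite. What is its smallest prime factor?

14579 is odd.
Digit sum 26, not divisible by 3.
Ends in 9: not divisible by 5.
7: 14579 = 7·2082 + 5
11: 14579 = 11·1325 + 4
13: 14579 = 13·1121 + 6
17: 14579 = 17·857 + 10
19: 14579 = 19·767 + 6
23: 14579 = 23·633 + 20
29: 14579 = 29·502 + 21
31: 14579 = 31·470 + 9
37: 14579 = 37·394 + 1
41: 14579 = 41·355 + 24
43: 14579 = 43·339 + 2
47: 14579 = 47·310 + 9
53: 14579 = 53·275 + 4
59: 14579 = 59·247 + 6
61: 14579 = 61·239

61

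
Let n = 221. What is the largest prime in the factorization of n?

17

221 = 13 · 17
17 is prime.
So 221 = 13 · 17; the largest prime factor is 17.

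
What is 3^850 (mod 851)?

303

3^1 ≡ 3 (mod 851)
3^2 ≡ 3^2 = 9 ≡ 9 (mod 851)
3^4 ≡ 9^2 = 81 ≡ 81 (mod 851)
3^8 ≡ 81^2 = 6561 ≡ 604 (mod 851)
3^16 ≡ 604^2 = 364816 ≡ 588 (mod 851)
3^32 ≡ 588^2 = 345744 ≡ 238 (mod 851)
3^64 ≡ 238^2 = 56644 ≡ 478 (mod 851)
3^128 ≡ 478^2 = 228484 ≡ 416 (mod 851)
3^256 ≡ 416^2 = 173056 ≡ 303 (mod 851)
3^512 ≡ 303^2 = 91809 ≡ 752 (mod 851)
850 = 512 + 256 + 64 + 16 + 2 in binary powers of 2.
So 3^850 ≡ 752 · 303 · 478 · 588 · 9 ≡ 303 (mod 851).
Since 303 ≠ 1, base 3 is a Fermat witness: 851 is composite.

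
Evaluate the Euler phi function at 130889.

116640

Factor: 130889 = 11 · 73 · 163.
φ(130889) = (11−1) · (73−1) · (163−1) = 10 · 72 · 162 = 116640.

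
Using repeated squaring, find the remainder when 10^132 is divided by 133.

106

10^1 ≡ 10 (mod 133)
10^2 ≡ 10^2 = 100 ≡ 100 (mod 133)
10^4 ≡ 100^2 = 10000 ≡ 25 (mod 133)
10^8 ≡ 25^2 = 625 ≡ 93 (mod 133)
10^16 ≡ 93^2 = 8649 ≡ 4 (mod 133)
10^32 ≡ 4^2 = 16 ≡ 16 (mod 133)
10^64 ≡ 16^2 = 256 ≡ 123 (mod 133)
10^128 ≡ 123^2 = 15129 ≡ 100 (mod 133)
132 = 128 + 4 in binary powers of 2.
So 10^132 ≡ 100 · 25 ≡ 106 (mod 133).
Since 106 ≠ 1, base 10 is a Fermat witness: 133 is composite.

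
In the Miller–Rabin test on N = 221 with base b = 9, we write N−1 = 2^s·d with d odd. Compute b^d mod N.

87

221 − 1 = 220 = 2^2 · 55, so d = 55.
9^1 ≡ 9 (mod 221)
9^2 ≡ 9^2 = 81 ≡ 81 (mod 221)
9^4 ≡ 81^2 = 6561 ≡ 152 (mod 221)
9^8 ≡ 152^2 = 23104 ≡ 120 (mod 221)
9^16 ≡ 120^2 = 14400 ≡ 35 (mod 221)
9^32 ≡ 35^2 = 1225 ≡ 120 (mod 221)
55 = 32 + 16 + 4 + 2 + 1 in binary powers of 2.
So 9^55 ≡ 120 · 35 · 152 · 81 · 9 ≡ 87 (mod 221).
Squaring chain: 87 → 55; never reaches −1, so base 9 is a Miller–Rabin witness that 221 is composite.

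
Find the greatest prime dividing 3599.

61

3599 = 59 · 61
61 is prime.
So 3599 = 59 · 61; the largest prime factor is 61.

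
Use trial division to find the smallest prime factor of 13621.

53

13621 is odd.
Digit sum 13, not divisible by 3.
Ends in 1: not divisible by 5.
7: 13621 = 7·1945 + 6
11: 13621 = 11·1238 + 3
13: 13621 = 13·1047 + 10
17: 13621 = 17·801 + 4
19: 13621 = 19·716 + 17
23: 13621 = 23·592 + 5
29: 13621 = 29·469 + 20
31: 13621 = 31·439 + 12
37: 13621 = 37·368 + 5
41: 13621 = 41·332 + 9
43: 13621 = 43·316 + 33
47: 13621 = 47·289 + 38
53: 13621 = 53·257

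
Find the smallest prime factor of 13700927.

89

13700927 is odd.
Digit sum 29, not divisible by 3.
Ends in 7: not divisible by 5.
7: 13700927 = 7·1957275 + 2
11: 13700927 = 11·1245538 + 9
13: 13700927 = 13·1053917 + 6
17: 13700927 = 17·805936 + 15
19: 13700927 = 19·721101 + 8
23: 13700927 = 23·595692 + 11
29: 13700927 = 29·472445 + 22
31: 13700927 = 31·441965 + 12
37: 13700927 = 37·370295 + 12
41: 13700927 = 41·334168 + 39
43: 13700927 = 43·318626 + 9
47: 13700927 = 47·291509 + 4
53: 13700927 = 53·258508 + 3
59: 13700927 = 59·232219 + 6
61: 13700927 = 61·224605 + 22
67: 13700927 = 67·204491 + 30
71: 13700927 = 71·192970 + 57
73: 13700927 = 73·187683 + 68
79: 13700927 = 79·173429 + 36
83: 13700927 = 83·165071 + 34
89: 13700927 = 89·153943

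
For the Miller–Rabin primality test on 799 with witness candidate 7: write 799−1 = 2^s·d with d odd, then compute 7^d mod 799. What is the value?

345

799 − 1 = 798 = 2^1 · 399, so d = 399.
7^1 ≡ 7 (mod 799)
7^2 ≡ 7^2 = 49 ≡ 49 (mod 799)
7^4 ≡ 49^2 = 2401 ≡ 4 (mod 799)
7^8 ≡ 4^2 = 16 ≡ 16 (mod 799)
7^16 ≡ 16^2 = 256 ≡ 256 (mod 799)
7^32 ≡ 256^2 = 65536 ≡ 18 (mod 799)
7^64 ≡ 18^2 = 324 ≡ 324 (mod 799)
7^128 ≡ 324^2 = 104976 ≡ 307 (mod 799)
7^256 ≡ 307^2 = 94249 ≡ 766 (mod 799)
399 = 256 + 128 + 8 + 4 + 2 + 1 in binary powers of 2.
So 7^399 ≡ 766 · 307 · 16 · 4 · 49 · 7 ≡ 345 (mod 799).
Squaring chain: 345; never reaches −1, so base 7 is a Miller–Rabin witness that 799 is composite.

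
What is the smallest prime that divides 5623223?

37

5623223 is odd.
Digit sum 23, not divisible by 3.
Ends in 3: not divisible by 5.
7: 5623223 = 7·803317 + 4
11: 5623223 = 11·511202 + 1
13: 5623223 = 13·432555 + 8
17: 5623223 = 17·330777 + 14
19: 5623223 = 19·295959 + 2
23: 5623223 = 23·244487 + 22
29: 5623223 = 29·193904 + 7
31: 5623223 = 31·181394 + 9
37: 5623223 = 37·151979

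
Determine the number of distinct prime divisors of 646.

646 = 2 · 323
323 = 17 · 19
646 = 2 · 17 · 19, which has 3 distinct prime factors.

3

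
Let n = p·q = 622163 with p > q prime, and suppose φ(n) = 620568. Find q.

677

φ(n) = (p−1)(q−1) = n − (p+q) + 1, so p + q = 622163 − 620568 + 1 = 1596.
p and q are the roots of t² − 1596t + 622163 = 0.
Discriminant: 1596² − 4·622163 = 2547216 − 2488652 = 58564; √58564 = 242.
q = (1596 − 242)/2 = 677, p = (1596 + 242)/2 = 919.
Check: 677 · 919 = 622163.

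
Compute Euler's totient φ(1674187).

Factor: 1674187 = 47 · 179 · 199.
φ(1674187) = (47−1) · (179−1) · (199−1) = 46 · 178 · 198 = 1621224.

1621224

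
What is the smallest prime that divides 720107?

720107 is odd.
Digit sum 17, not divisible by 3.
Ends in 7: not divisible by 5.
7: 720107 = 7·102872 + 3
11: 720107 = 11·65464 + 3
13: 720107 = 13·55392 + 11
17: 720107 = 17·42359 + 4
19: 720107 = 19·37900 + 7
23: 720107 = 23·31309

23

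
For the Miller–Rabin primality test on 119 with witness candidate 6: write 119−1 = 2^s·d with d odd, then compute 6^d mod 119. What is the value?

119 − 1 = 118 = 2^1 · 59, so d = 59.
6^1 ≡ 6 (mod 119)
6^2 ≡ 6^2 = 36 ≡ 36 (mod 119)
6^4 ≡ 36^2 = 1296 ≡ 106 (mod 119)
6^8 ≡ 106^2 = 11236 ≡ 50 (mod 119)
6^16 ≡ 50^2 = 2500 ≡ 1 (mod 119)
6^32 ≡ 1^2 = 1 ≡ 1 (mod 119)
59 = 32 + 16 + 8 + 2 + 1 in binary powers of 2.
So 6^59 ≡ 1 · 1 · 50 · 36 · 6 ≡ 90 (mod 119).
Squaring chain: 90; never reaches −1, so base 6 is a Miller–Rabin witness that 119 is composite.

90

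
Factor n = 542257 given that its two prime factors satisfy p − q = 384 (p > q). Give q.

Since p = q + 384, we have 542257 = q(q + 384), so q² + 384q − 542257 = 0.
Discriminant: 384² + 4·542257 = 147456 + 2169028 = 2316484; √2316484 = 1522.
q = (−384 + 1522)/2 = 569, and p = q + 384 = 953.
Check: 569 · 953 = 542257.

569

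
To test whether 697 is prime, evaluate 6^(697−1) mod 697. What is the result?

305

6^1 ≡ 6 (mod 697)
6^2 ≡ 6^2 = 36 ≡ 36 (mod 697)
6^4 ≡ 36^2 = 1296 ≡ 599 (mod 697)
6^8 ≡ 599^2 = 358801 ≡ 543 (mod 697)
6^16 ≡ 543^2 = 294849 ≡ 18 (mod 697)
6^32 ≡ 18^2 = 324 ≡ 324 (mod 697)
6^64 ≡ 324^2 = 104976 ≡ 426 (mod 697)
6^128 ≡ 426^2 = 181476 ≡ 256 (mod 697)
6^256 ≡ 256^2 = 65536 ≡ 18 (mod 697)
6^512 ≡ 18^2 = 324 ≡ 324 (mod 697)
696 = 512 + 128 + 32 + 16 + 8 in binary powers of 2.
So 6^696 ≡ 324 · 256 · 324 · 18 · 543 ≡ 305 (mod 697).
Since 305 ≠ 1, base 6 is a Fermat witness: 697 is composite.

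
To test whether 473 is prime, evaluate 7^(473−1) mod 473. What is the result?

423

7^1 ≡ 7 (mod 473)
7^2 ≡ 7^2 = 49 ≡ 49 (mod 473)
7^4 ≡ 49^2 = 2401 ≡ 36 (mod 473)
7^8 ≡ 36^2 = 1296 ≡ 350 (mod 473)
7^16 ≡ 350^2 = 122500 ≡ 466 (mod 473)
7^32 ≡ 466^2 = 217156 ≡ 49 (mod 473)
7^64 ≡ 49^2 = 2401 ≡ 36 (mod 473)
7^128 ≡ 36^2 = 1296 ≡ 350 (mod 473)
7^256 ≡ 350^2 = 122500 ≡ 466 (mod 473)
472 = 256 + 128 + 64 + 16 + 8 in binary powers of 2.
So 7^472 ≡ 466 · 350 · 36 · 466 · 350 ≡ 423 (mod 473).
Since 423 ≠ 1, base 7 is a Fermat witness: 473 is composite.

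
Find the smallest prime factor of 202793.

17

202793 is odd.
Digit sum 23, not divisible by 3.
Ends in 3: not divisible by 5.
7: 202793 = 7·28970 + 3
11: 202793 = 11·18435 + 8
13: 202793 = 13·15599 + 6
17: 202793 = 17·11929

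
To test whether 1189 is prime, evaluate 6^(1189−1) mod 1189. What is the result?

6^1 ≡ 6 (mod 1189)
6^2 ≡ 6^2 = 36 ≡ 36 (mod 1189)
6^4 ≡ 36^2 = 1296 ≡ 107 (mod 1189)
6^8 ≡ 107^2 = 11449 ≡ 748 (mod 1189)
6^16 ≡ 748^2 = 559504 ≡ 674 (mod 1189)
6^32 ≡ 674^2 = 454276 ≡ 78 (mod 1189)
6^64 ≡ 78^2 = 6084 ≡ 139 (mod 1189)
6^128 ≡ 139^2 = 19321 ≡ 297 (mod 1189)
6^256 ≡ 297^2 = 88209 ≡ 223 (mod 1189)
6^512 ≡ 223^2 = 49729 ≡ 980 (mod 1189)
6^1024 ≡ 980^2 = 960400 ≡ 877 (mod 1189)
1188 = 1024 + 128 + 32 + 4 in binary powers of 2.
So 6^1188 ≡ 877 · 297 · 78 · 107 ≡ 605 (mod 1189).
Since 605 ≠ 1, base 6 is a Fermat witness: 1189 is composite.

605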